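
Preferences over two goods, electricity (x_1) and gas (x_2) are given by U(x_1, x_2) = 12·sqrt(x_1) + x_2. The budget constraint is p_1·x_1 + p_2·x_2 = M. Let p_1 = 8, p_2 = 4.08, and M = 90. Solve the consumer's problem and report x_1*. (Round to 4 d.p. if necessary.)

Thus x_1* = (6·p_2/p_1)² — independent of M — with the rest of income spent on x_2.
Plugging in: x_1* = (6·4.08/8)² = 9.3636.

x_1* = 9.3636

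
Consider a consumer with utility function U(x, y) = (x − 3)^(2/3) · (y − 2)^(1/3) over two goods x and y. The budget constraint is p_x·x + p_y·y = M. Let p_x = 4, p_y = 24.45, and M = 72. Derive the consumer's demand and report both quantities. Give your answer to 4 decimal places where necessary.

x* = 4.85, y* = 2.1513

Let x' = x−3, y' = y−2. MRS = 2·y'/x' = p_x/p_y.
After buying the subsistence bundle (3, 2), a share 2/3 of the remaining income goes to x: x* = 3 + 2/3·(M − 3p_x − 2p_y)/p_x.
Discretionary income = 72 − 3·4 − 2·24.45 = 11.1; x* = 3 + 2/3·11.1/4 = 4.85; y* = 2 + 1/3·11.1/24.45 = 2.1513.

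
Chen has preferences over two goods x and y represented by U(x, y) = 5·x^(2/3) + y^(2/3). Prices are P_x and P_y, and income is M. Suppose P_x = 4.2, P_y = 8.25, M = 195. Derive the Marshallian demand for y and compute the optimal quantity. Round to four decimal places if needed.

y* = 0.0489

Substitute y = (y/x)·x into the budget: x* = M/(P_x + P_y·(y/x)).
Numerically y/x = 0.001056, so x* = 195/(4.2 + 8.25·0.001056) = 46.3325 and y* = 0.001056·46.3325 = 0.0489.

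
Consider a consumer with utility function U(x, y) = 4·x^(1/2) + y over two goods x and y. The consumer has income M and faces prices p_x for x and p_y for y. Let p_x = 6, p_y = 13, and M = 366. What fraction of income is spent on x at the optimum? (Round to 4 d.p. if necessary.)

share on x = 0.3078

Solve: √x = 2·p_y/p_x, so x*(p_x,p_y) = (2·p_y/p_x)², and y* = (M − p_x·x*)/p_y.
Plugging in: x* = (2·13/6)² = 18.7778, y* = 19.4872.
Expenditure on x: 6·18.7778 = 112.6667; share = 0.3078.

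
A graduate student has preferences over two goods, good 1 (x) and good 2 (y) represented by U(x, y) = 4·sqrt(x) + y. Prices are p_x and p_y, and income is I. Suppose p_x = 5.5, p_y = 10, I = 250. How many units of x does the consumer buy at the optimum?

Set MRS = p_x/p_y: 2·x^(−1/2) = p_x/p_y.
Thus x* = (2·p_y/p_x)² — independent of I — with the rest of income spent on y.
Plugging in: x* = (2·10/5.5)² = 13.2231.

x* = 13.2231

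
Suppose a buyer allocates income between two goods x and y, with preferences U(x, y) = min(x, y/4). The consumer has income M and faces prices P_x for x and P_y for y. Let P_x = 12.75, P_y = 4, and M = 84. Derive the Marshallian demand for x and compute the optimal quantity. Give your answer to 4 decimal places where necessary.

With perfect complements, no substitution: consume in ratio x:y = 1:4.
Budget: P_x·x + P_y·4·x = M, so (P_x + 4·P_y)·x = M.
Demand: x*(P_x,P_y,M) = M/(P_x + 4·P_y), y* = 4·M/(P_x + 4·P_y).
Here 12.75 + 4·4 = 28.75, giving x* = 2.9217.

x* = 2.9217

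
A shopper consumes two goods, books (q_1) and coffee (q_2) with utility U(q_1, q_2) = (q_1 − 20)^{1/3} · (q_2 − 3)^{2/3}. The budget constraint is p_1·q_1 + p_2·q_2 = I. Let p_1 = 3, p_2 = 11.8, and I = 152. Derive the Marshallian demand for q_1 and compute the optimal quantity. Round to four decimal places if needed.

MRS = (1/2)·(q_2−3)/(q_1−20). Tangency with p_1/p_2 gives q_2−3 = 2·(p_1/p_2)·(q_1−20).
Substituting into the budget: q_1* = 20 + 1/3·(I − 20·p_1 − 3·p_2)/p_1, and q_2* = 3 + 2/3·(…)/p_2.
Discretionary income = 152 − 20·3 − 3·11.8 = 56.6; q_1* = 20 + 1/3·56.6/3 = 26.2889.

q_1* = 26.2889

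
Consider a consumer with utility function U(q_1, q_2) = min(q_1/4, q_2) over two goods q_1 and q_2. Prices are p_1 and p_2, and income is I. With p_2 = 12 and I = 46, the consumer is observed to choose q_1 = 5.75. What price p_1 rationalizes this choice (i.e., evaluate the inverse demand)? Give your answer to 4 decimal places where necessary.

p_1 = 5

With perfect complements, no substitution: consume in ratio q_1:q_2 = 4:1.
Budget: p_1·q_1 + p_2·(1/4)·q_1 = I, so (4·p_1 + p_2)·q_1 = 4·I.
Demand: q_1*(p_1,p_2,I) = 4·I/(4·p_1 + p_2), q_2* = I/(4·p_1 + p_2).
Set q_1* = 5.75 in the demand function and solve for p_1: p_1 = 5.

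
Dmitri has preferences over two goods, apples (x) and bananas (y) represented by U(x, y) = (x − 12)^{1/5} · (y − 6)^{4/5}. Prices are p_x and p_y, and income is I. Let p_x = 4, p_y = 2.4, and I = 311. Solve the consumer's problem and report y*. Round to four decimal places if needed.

Let x' = x−12, y' = y−6. MRS = (1/4)·y'/x' = p_x/p_y.
Substituting into the budget: x* = 12 + 0.2·(I − 12·p_x − 6·p_y)/p_x, and y* = 6 + 0.8·(…)/p_y.
Discretionary income = 311 − 12·4 − 6·2.4 = 248.6; y* = 6 + 0.8·248.6/2.4 = 88.8667.

y* = 88.8667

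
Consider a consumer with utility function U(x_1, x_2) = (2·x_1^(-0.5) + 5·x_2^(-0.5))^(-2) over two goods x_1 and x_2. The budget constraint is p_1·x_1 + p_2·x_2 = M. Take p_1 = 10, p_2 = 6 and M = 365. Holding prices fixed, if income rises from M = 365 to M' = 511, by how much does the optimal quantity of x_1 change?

Δx_1* = 5.7174

MRS = MU_x_1/MU_x_2 = (2/5)·(x_2/x_1)^(1.5). Set equal to p_1/p_2.
Hence x_2/x_1 = ((5/2)·p_1/p_2)^(1/(1.5)), i.e. raised to the 2/3 power.
Substitute x_2 = (x_2/x_1)·x_1 into the budget: x_1* = M/(p_1 + p_2·(x_2/x_1)).
Numerically x_2/x_1 = 2.58936, so x_1* = 365/(10 + 6·2.58936) = 14.2935.
At M' = 511: x_1* = 20.0108. Change: 20.0108 − 14.2935 = 5.7174.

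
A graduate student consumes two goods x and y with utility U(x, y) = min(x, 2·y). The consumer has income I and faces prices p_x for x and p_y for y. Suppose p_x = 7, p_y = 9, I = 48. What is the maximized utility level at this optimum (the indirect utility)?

With perfect complements, no substitution: consume in ratio x:y = 2:1.
Budget: p_x·x + p_y·(1/2)·x = I, so (2·p_x + p_y)·x = 2·I.
Demand: x*(p_x,p_y,I) = 2·I/(2·p_x + p_y), y* = I/(2·p_x + p_y).
Here 2·7 + 9 = 23, giving x* = 4.1739 and y* = 2.087.
Utility at the optimum: U(4.1739, 2.087) = 4.1739.

V = 4.1739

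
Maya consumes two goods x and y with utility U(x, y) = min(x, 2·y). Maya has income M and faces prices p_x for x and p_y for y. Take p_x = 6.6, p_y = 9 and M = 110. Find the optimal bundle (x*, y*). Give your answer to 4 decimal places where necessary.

Leontief preferences: the optimum is at the kink where x/2 = y/1, i.e. y = (1/2)·x.
Budget: p_x·x + p_y·(1/2)·x = M, so (2·p_x + p_y)·x = 2·M.
Demand: x*(p_x,p_y,M) = 2·M/(2·p_x + p_y), y* = M/(2·p_x + p_y).
Here 2·6.6 + 9 = 22.2, giving x* = 9.9099 and y* = 4.955.

x* = 9.9099, y* = 4.955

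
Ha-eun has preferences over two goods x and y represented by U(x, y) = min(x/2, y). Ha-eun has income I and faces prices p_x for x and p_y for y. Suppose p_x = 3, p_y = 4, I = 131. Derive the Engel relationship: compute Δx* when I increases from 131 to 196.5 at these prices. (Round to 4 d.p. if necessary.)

Leontief preferences: the optimum is at the kink where x/2 = y/1, i.e. y = (1/2)·x.
Budget: p_x·x + p_y·(1/2)·x = I, so (2·p_x + p_y)·x = 2·I.
Demand: x*(p_x,p_y,I) = 2·I/(2·p_x + p_y), y* = I/(2·p_x + p_y).
Here 2·3 + 4 = 10, giving x* = 26.2.
At I' = 196.5: x* = 39.3. Change: 39.3 − 26.2 = 13.1.

Δx* = 13.1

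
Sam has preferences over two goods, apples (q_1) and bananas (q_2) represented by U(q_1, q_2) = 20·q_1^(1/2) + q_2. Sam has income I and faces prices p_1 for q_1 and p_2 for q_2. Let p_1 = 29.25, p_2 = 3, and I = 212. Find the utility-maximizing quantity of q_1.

q_1* = 1.0519

Utility is quasi-linear in q_2; the FOC for q_1 is 10/√q_1 = p_1/p_2.
Solve: √q_1 = 10·p_2/p_1, so q_1*(p_1,p_2) = (10·p_2/p_1)², and q_2* = (I − p_1·q_1*)/p_2.
Plugging in: q_1* = (10·3/29.25)² = 1.0519.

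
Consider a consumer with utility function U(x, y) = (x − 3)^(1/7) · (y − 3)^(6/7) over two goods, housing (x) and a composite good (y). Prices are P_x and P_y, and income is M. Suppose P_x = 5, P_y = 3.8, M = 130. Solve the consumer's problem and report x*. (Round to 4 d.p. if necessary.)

This is Cobb-Douglas in (x−3, y−3): tangency gives 1/7·P_y·(y−3) = 6/7·P_x·(x−3).
After buying the subsistence bundle (3, 3), a share 1/7 of the remaining income goes to x: x* = 3 + 1/7·(M − 3P_x − 3P_y)/P_x.
Discretionary income = 130 − 3·5 − 3·3.8 = 103.6; x* = 3 + 1/7·103.6/5 = 5.96.

x* = 5.96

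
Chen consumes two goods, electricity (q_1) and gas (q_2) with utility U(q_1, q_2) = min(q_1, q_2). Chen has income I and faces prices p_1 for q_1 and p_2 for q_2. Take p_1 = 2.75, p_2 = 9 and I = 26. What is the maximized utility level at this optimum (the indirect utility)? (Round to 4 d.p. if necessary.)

V = 2.2128

Demand: q_1*(p_1,p_2,I) = I/(p_1 + p_2), q_2* = I/(p_1 + p_2).
Here 2.75 + 9 = 11.75, giving q_1* = 2.2128 and q_2* = 2.2128.
Utility at the optimum: U(2.2128, 2.2128) = 2.2128.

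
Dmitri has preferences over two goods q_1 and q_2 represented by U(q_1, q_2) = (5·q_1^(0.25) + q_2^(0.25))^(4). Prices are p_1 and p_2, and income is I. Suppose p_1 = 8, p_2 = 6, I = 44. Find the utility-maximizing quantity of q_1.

q_1* = 4.8727

Substitute q_2 = (q_2/q_1)·q_1 into the budget: q_1* = I/(p_1 + p_2·(q_2/q_1)).
Numerically q_2/q_1 = 0.171643, so q_1* = 44/(8 + 6·0.171643) = 4.8727.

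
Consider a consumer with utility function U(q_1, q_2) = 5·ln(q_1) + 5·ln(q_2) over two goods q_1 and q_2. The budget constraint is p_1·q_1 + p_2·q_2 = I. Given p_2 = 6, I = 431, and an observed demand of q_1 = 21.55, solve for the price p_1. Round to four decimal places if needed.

The MRS is q_2/q_1. Set MRS = p_1/p_2.
Rearranging, p_2·q_2 = p_1·q_1. Substituting into the budget gives p_1·q_1·(1 + 1) = I.
Demand: q_1*(p_1,p_2,I) = 0.5·I/p_1 and q_2* = 0.5·I/p_2.
Set q_1* = 21.55 in the demand function and solve for p_1: p_1 = 10.

p_1 = 10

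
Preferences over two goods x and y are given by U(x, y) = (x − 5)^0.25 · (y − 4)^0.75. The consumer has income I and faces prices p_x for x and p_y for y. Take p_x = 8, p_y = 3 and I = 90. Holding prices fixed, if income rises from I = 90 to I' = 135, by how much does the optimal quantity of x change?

Discretionary income = 90 − 5·8 − 4·3 = 38; x* = 5 + 0.25·38/8 = 6.1875.
At I' = 135: x* = 7.5938. Change: 7.5938 − 6.1875 = 1.4062.

Δx* = 1.4062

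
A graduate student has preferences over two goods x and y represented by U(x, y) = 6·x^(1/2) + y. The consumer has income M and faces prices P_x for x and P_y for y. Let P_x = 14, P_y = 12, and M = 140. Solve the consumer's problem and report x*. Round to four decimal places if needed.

x* = 6.6122

Solve: √x = 3·P_y/P_x, so x*(P_x,P_y) = (3·P_y/P_x)², and y* = (M − P_x·x*)/P_y.
Plugging in: x* = (3·12/14)² = 6.6122.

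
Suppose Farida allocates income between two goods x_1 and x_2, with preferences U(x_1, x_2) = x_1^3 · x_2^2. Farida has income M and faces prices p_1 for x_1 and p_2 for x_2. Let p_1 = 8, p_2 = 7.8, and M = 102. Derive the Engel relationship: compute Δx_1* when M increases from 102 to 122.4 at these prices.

Δx_1* = 1.53

The MRS is (3/2)·x_2/x_1. Set MRS = p_1/p_2.
Rearranging, p_2·x_2 = (2/3)·p_1·x_1. Substituting into the budget gives p_1·x_1·(1 + (2/3)) = M.
Demand: x_1*(p_1,p_2,M) = 0.6·M/p_1 and x_2* = 0.4·M/p_2.
At p_1=8, p_2=7.8, M=102: x_1* = 0.6·102/8 = 7.65.
At M' = 122.4: x_1* = 9.18. Change: 9.18 − 7.65 = 1.53.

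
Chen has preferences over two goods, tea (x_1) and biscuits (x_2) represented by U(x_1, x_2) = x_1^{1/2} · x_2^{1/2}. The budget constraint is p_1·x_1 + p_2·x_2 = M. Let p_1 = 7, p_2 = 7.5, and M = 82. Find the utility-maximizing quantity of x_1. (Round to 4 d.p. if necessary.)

x_1* = 5.8571

The MRS is x_2/x_1. Set MRS = p_1/p_2.
So 0.5·p_2·x_2 = 0.5·p_1·x_1; combined with the budget, a share 0.5 of income goes to x_1.
Demand: x_1*(p_1,p_2,M) = 0.5·M/p_1 and x_2* = 0.5·M/p_2.
At p_1=7, p_2=7.5, M=82: x_1* = 0.5·82/7 = 5.8571.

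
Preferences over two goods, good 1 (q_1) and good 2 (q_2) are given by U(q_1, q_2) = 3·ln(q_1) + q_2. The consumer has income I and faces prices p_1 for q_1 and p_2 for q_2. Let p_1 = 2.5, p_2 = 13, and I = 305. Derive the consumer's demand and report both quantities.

q_1* = 15.6, q_2* = 20.4615

MU_q_1 = 3/q_1, MU_q_2 = 1. Tangency: 3/q_1 = p_1/p_2.
So q_1*(p_1,p_2) = 3·p_2/p_1, independent of income; and q_2* = (I − 3·p_2)/p_2.
At the given prices: q_1* = 3·13/2.5 = 15.6, and q_2* = 20.4615.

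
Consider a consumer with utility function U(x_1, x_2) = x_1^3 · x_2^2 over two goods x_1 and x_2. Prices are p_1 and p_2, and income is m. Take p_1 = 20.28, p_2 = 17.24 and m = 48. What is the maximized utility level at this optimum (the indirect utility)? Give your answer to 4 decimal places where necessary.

The MRS is (3/2)·x_2/x_1. Set MRS = p_1/p_2.
Rearranging, p_2·x_2 = (2/3)·p_1·x_1. Substituting into the budget gives p_1·x_1·(1 + (2/3)) = m.
Demand: x_1*(p_1,p_2,m) = 0.6·m/p_1 and x_2* = 0.4·m/p_2.
At p_1=20.28, p_2=17.24, m=48: x_1* = 0.6·48/20.28 = 1.4201, x_2* = 1.1137.
Utility at the optimum: U(1.4201, 1.1137) = 3.5522.

V = 3.5522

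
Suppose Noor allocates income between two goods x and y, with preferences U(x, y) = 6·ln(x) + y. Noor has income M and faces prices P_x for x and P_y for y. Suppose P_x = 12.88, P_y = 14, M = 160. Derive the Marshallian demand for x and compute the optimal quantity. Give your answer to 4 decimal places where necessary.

x* = 6.5217

So x*(P_x,P_y) = 6·P_y/P_x, independent of income; and y* = (M − 6·P_y)/P_y.
At the given prices: x* = 6·14/12.88 = 6.5217.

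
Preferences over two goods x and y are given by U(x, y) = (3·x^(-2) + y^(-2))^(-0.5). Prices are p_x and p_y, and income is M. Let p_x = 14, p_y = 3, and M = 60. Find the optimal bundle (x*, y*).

MU_x ∝ 3·x^(-3), MU_y ∝ y^(-3), so MRS = 3·(y/x)^(3) = p_x/p_y.
Solve for the ratio: y/x = [(1/3)·p_x/p_y]^(1/3).
Substitute y = (y/x)·x into the budget: x* = M/(p_x + p_y·(y/x)).
Numerically y/x = 1.158676, so x* = 60/(14 + 3·1.158676) = 3.4333 and y* = 1.158676·3.4333 = 3.9781.

x* = 3.4333, y* = 3.9781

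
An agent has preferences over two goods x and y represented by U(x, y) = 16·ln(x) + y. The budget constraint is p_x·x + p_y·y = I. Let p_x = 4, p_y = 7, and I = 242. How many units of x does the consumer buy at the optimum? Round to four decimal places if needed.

MU_x = 16/x, MU_y = 1. Tangency: 16/x = p_x/p_y.
So x*(p_x,p_y) = 16·p_y/p_x, independent of income; and y* = (I − 16·p_y)/p_y.
At the given prices: x* = 16·7/4 = 28.

x* = 28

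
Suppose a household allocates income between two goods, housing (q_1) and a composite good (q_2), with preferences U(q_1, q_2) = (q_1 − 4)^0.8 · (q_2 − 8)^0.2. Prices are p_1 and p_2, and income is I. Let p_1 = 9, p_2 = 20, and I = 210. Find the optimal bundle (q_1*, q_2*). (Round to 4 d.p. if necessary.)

MRS = 4·(q_2−8)/(q_1−4). Tangency with p_1/p_2 gives q_2−8 = (1/4)·(p_1/p_2)·(q_1−4).
Substituting into the budget: q_1* = 4 + 0.8·(I − 4·p_1 − 8·p_2)/p_1, and q_2* = 8 + 0.2·(…)/p_2.
Discretionary income = 210 − 4·9 − 8·20 = 14; q_1* = 4 + 0.8·14/9 = 5.2444; q_2* = 8 + 0.2·14/20 = 8.14.

q_1* = 5.2444, q_2* = 8.14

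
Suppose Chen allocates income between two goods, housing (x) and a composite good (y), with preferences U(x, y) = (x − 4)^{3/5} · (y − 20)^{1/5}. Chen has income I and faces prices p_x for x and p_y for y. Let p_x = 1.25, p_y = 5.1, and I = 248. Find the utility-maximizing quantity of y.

y* = 26.9118

This is Cobb-Douglas in (x−4, y−20): tangency gives 0.6·p_y·(y−20) = 0.2·p_x·(x−4).
After buying the subsistence bundle (4, 20), a share 0.75 of the remaining income goes to x: x* = 4 + 0.75·(I − 4p_x − 20p_y)/p_x.
Discretionary income = 248 − 4·1.25 − 20·5.1 = 141; y* = 20 + 0.25·141/5.1 = 26.9118.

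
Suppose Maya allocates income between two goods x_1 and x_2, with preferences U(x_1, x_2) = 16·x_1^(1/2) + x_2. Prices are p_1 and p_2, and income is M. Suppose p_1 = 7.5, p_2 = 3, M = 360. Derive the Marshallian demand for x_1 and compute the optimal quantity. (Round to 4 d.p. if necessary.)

Set MRS = p_1/p_2: 8·x_1^(−1/2) = p_1/p_2.
Thus x_1* = (8·p_2/p_1)² — independent of M — with the rest of income spent on x_2.
Plugging in: x_1* = (8·3/7.5)² = 10.24.

x_1* = 10.24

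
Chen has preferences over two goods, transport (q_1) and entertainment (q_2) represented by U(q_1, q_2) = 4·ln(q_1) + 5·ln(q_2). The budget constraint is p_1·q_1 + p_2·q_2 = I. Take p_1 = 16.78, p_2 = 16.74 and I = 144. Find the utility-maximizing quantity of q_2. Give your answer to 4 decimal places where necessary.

q_2* = 4.779

Tangency: MRS = (4/5)·q_2/q_1 = p_1/p_2.
So 4·p_2·q_2 = 5·p_1·q_1; combined with the budget, a share 4/9 of income goes to q_1.
Demand: q_1*(p_1,p_2,I) = 4/9·I/p_1 and q_2* = 5/9·I/p_2.
At p_1=16.78, p_2=16.74, I=144: q_2* = 5/9·144/16.74 = 4.779.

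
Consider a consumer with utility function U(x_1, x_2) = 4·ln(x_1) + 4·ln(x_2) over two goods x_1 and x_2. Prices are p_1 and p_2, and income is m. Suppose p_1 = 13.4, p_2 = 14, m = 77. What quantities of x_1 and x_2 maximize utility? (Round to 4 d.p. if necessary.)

MU_x_1/MU_x_2 = (4·x_2)/(4·x_1); tangency sets this equal to p_1/p_2.
Rearranging, p_2·x_2 = p_1·x_1. Substituting into the budget gives p_1·x_1·(1 + 1) = m.
Demand: x_1*(p_1,p_2,m) = 0.5·m/p_1 and x_2* = 0.5·m/p_2.
At p_1=13.4, p_2=14, m=77: x_1* = 0.5·77/13.4 = 2.8731, x_2* = 2.75.

x_1* = 2.8731, x_2* = 2.75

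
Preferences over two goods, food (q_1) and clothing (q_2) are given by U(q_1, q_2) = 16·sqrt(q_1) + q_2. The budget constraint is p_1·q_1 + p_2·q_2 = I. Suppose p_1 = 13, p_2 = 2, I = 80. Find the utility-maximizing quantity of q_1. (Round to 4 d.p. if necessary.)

q_1* = 1.5148

MU_q_1 = 8/√q_1, MU_q_2 = 1. Tangency: 8/√q_1 = p_1/p_2.
Thus q_1* = (8·p_2/p_1)² — independent of I — with the rest of income spent on q_2.
Plugging in: q_1* = (8·2/13)² = 1.5148.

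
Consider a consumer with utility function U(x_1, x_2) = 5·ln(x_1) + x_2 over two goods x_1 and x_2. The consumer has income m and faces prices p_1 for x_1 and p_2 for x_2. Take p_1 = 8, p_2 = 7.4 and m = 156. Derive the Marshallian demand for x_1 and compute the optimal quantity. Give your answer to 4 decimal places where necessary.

Set MRS = p_1/p_2: (5/x_1)/1 = p_1/p_2.
So x_1*(p_1,p_2) = 5·p_2/p_1, independent of income; and x_2* = (m − 5·p_2)/p_2.
At the given prices: x_1* = 5·7.4/8 = 4.625.

x_1* = 4.625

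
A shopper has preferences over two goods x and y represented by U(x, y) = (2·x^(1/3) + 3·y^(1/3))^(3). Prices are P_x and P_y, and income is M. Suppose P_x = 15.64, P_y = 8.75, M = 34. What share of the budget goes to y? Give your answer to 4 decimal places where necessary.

With the ratio pinned down, the budget gives x* = M/(P_x + P_y·(y/x)) and y* = (y/x)·x*.
Numerically y/x = 4.390156, so x* = 34/(15.64 + 8.75·4.390156) = 0.629 and y* = 4.390156·0.629 = 2.7614.
Expenditure on y: 8.75·2.7614 = 24.1624; share = 0.7107.

share on y = 0.7107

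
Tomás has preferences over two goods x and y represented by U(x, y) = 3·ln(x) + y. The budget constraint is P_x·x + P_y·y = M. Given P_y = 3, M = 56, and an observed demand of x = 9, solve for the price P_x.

Set MRS = P_x/P_y: (3/x)/1 = P_x/P_y.
So x*(P_x,P_y) = 3·P_y/P_x, independent of income; and y* = (M − 3·P_y)/P_y.
Set x* = 9 in the demand function and solve for P_x: P_x = 1.

P_x = 1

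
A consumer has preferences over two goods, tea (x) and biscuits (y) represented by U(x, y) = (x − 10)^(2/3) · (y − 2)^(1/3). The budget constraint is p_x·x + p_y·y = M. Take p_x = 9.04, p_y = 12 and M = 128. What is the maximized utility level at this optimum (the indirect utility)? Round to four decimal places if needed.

This is Cobb-Douglas in (x−10, y−2): tangency gives 2/3·p_y·(y−2) = 1/3·p_x·(x−10).
After buying the subsistence bundle (10, 2), a share 2/3 of the remaining income goes to x: x* = 10 + 2/3·(M − 10p_x − 2p_y)/p_x.
Discretionary income = 128 − 10·9.04 − 2·12 = 13.6; x* = 10 + 2/3·13.6/9.04 = 11.0029; y* = 2 + 1/3·13.6/12 = 2.3778.
Utility at the optimum: U(11.0029, 2.3778) = 0.7243.

V = 0.7243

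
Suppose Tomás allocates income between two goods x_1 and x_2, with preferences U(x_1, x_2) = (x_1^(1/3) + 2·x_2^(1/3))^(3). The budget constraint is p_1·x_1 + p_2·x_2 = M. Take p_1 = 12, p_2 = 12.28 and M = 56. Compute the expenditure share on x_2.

Numerically x_2/x_1 = 2.732243, so x_1* = 56/(12 + 12.28·2.732243) = 1.2294 and x_2* = 2.732243·1.2294 = 3.3589.
Expenditure on x_2: 12.28·3.3589 = 41.2476; share = 0.7366.

share on x_2 = 0.7366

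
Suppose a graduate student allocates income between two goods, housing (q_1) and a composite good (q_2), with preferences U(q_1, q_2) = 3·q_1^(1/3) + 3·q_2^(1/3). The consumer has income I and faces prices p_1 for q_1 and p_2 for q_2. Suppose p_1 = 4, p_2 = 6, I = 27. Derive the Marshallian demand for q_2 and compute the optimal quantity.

From the CES first-order condition, (q_2/q_1)^(2/3) = p_1/p_2.
Solve for the ratio: q_2/q_1 = [p_1/p_2]^(1.5).
Substitute q_2 = (q_2/q_1)·q_1 into the budget: q_1* = I/(p_1 + p_2·(q_2/q_1)).
Numerically q_2/q_1 = 0.544331, so q_1* = 27/(4 + 6·0.544331) = 3.7159 and q_2* = 0.544331·3.7159 = 2.0227.

q_2* = 2.0227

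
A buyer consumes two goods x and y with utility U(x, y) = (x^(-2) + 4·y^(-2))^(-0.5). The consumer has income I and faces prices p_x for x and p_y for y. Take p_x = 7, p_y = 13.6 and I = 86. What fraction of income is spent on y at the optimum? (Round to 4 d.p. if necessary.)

share on y = 0.7119

From the CES first-order condition, (1/4)·(y/x)^(3) = p_x/p_y.
Hence y/x = (4·p_x/p_y)^(1/(3)), i.e. raised to the 1/3 power.
With the ratio pinned down, the budget gives x* = I/(p_x + p_y·(y/x)) and y* = (y/x)·x*.
Numerically y/x = 1.272154, so x* = 86/(7 + 13.6·1.272154) = 3.5389 and y* = 1.272154·3.5389 = 4.502.
Expenditure on y: 13.6·4.502 = 61.2277; share = 0.7119.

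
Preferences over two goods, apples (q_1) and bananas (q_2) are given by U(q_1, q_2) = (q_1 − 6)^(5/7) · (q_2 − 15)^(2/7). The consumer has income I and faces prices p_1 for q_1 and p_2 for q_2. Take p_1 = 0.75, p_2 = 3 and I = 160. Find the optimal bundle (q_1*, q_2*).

This is Cobb-Douglas in (q_1−6, q_2−15): tangency gives 5/7·p_2·(q_2−15) = 2/7·p_1·(q_1−6).
Substituting into the budget: q_1* = 6 + 5/7·(I − 6·p_1 − 15·p_2)/p_1, and q_2* = 15 + 2/7·(…)/p_2.
Discretionary income = 160 − 6·0.75 − 15·3 = 110.5; q_1* = 6 + 5/7·110.5/0.75 = 111.2381; q_2* = 15 + 2/7·110.5/3 = 25.5238.

q_1* = 111.2381, q_2* = 25.5238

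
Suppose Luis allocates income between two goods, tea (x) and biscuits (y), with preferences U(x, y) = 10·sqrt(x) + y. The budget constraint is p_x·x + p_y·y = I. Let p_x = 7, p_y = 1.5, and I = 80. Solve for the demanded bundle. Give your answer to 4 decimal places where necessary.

x* = 1.148, y* = 47.9762

Utility is quasi-linear in y; the FOC for x is 5/√x = p_x/p_y.
Thus x* = (5·p_y/p_x)² — independent of I — with the rest of income spent on y.
Plugging in: x* = (5·1.5/7)² = 1.148, y* = 47.9762.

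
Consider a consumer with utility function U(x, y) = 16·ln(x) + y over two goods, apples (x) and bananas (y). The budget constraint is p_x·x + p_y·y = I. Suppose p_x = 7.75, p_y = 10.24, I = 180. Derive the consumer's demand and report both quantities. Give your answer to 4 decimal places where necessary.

Set MRS = p_x/p_y: (16/x)/1 = p_x/p_y.
So x*(p_x,p_y) = 16·p_y/p_x, independent of income; and y* = (I − 16·p_y)/p_y.
At the given prices: x* = 16·10.24/7.75 = 21.1406, and y* = 1.5781.

x* = 21.1406, y* = 1.5781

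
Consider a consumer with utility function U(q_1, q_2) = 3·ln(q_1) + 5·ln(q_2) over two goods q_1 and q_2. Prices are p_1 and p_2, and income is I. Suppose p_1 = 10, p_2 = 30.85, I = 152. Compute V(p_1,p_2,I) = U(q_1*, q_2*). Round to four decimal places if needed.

V = 10.8451

Demand: q_1*(p_1,p_2,I) = 0.375·I/p_1 and q_2* = 0.625·I/p_2.
At p_1=10, p_2=30.85, I=152: q_1* = 0.375·152/10 = 5.7, q_2* = 3.0794.
Utility at the optimum: U(5.7, 3.0794) = 10.8451.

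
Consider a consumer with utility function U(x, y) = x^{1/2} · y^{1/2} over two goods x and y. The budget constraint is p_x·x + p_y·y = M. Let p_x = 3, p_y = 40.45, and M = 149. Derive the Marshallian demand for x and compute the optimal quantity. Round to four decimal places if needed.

x* = 24.8333

Tangency: MRS = y/x = p_x/p_y.
Rearranging, p_y·y = p_x·x. Substituting into the budget gives p_x·x·(1 + 1) = M.
Demand: x*(p_x,p_y,M) = 0.5·M/p_x and y* = 0.5·M/p_y.
At p_x=3, p_y=40.45, M=149: x* = 0.5·149/3 = 24.8333.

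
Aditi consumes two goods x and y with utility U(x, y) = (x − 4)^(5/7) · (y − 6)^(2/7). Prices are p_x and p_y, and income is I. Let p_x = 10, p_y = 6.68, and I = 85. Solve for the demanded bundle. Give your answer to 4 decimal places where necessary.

This is Cobb-Douglas in (x−4, y−6): tangency gives 5/7·p_y·(y−6) = 2/7·p_x·(x−4).
After buying the subsistence bundle (4, 6), a share 5/7 of the remaining income goes to x: x* = 4 + 5/7·(I − 4p_x − 6p_y)/p_x.
Discretionary income = 85 − 4·10 − 6·6.68 = 4.92; x* = 4 + 5/7·4.92/10 = 4.3514; y* = 6 + 2/7·4.92/6.68 = 6.2104.

x* = 4.3514, y* = 6.2104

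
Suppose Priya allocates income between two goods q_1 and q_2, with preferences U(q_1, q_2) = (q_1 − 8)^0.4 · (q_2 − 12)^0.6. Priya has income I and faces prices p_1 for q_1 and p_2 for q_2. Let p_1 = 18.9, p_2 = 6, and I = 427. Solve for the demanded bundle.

MRS = (2/3)·(q_2−12)/(q_1−8). Tangency with p_1/p_2 gives q_2−12 = (3/2)·(p_1/p_2)·(q_1−8).
Substituting into the budget: q_1* = 8 + 0.4·(I − 8·p_1 − 12·p_2)/p_1, and q_2* = 12 + 0.6·(…)/p_2.
Discretionary income = 427 − 8·18.9 − 12·6 = 203.8; q_1* = 8 + 0.4·203.8/18.9 = 12.3132; q_2* = 12 + 0.6·203.8/6 = 32.38.

q_1* = 12.3132, q_2* = 32.38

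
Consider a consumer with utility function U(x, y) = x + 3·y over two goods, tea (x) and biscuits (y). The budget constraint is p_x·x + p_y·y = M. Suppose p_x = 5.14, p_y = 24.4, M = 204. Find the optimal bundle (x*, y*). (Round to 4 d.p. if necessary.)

x* = 39.6887, y* = 0

Linear utility — the consumer picks whichever good has higher MU/price: 1/5.14 = 0.1946 vs 3/24.4 = 0.123.
x gives more utility per dollar, so spend all income on x: x* = M/p_x, y* = 0.
Numerically: x* = 39.6887, y* = 0.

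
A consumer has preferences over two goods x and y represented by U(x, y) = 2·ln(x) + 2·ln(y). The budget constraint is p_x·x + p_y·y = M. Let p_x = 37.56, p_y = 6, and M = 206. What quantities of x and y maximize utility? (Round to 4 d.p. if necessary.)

The MRS is y/x. Set MRS = p_x/p_y.
So 2·p_y·y = 2·p_x·x; combined with the budget, a share 0.5 of income goes to x.
Demand: x*(p_x,p_y,M) = 0.5·M/p_x and y* = 0.5·M/p_y.
At p_x=37.56, p_y=6, M=206: x* = 0.5·206/37.56 = 2.7423, y* = 17.1667.

x* = 2.7423, y* = 17.1667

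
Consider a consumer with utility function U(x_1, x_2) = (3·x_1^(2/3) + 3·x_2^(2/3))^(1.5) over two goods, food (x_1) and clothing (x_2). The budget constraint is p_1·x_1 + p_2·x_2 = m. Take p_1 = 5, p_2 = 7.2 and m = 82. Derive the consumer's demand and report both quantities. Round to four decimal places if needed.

x_1* = 11.0642, x_2* = 3.7054

Numerically x_2/x_1 = 0.334898, so x_1* = 82/(5 + 7.2·0.334898) = 11.0642 and x_2* = 0.334898·11.0642 = 3.7054.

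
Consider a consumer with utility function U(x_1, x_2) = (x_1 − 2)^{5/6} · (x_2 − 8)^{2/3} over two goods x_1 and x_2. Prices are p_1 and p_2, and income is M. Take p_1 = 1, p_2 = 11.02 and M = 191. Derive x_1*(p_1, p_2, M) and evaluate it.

x_1* = 58.0222

Let x_1' = x_1−2, x_2' = x_2−8. MRS = (5/4)·x_2'/x_1' = p_1/p_2.
After buying the subsistence bundle (2, 8), a share 5/9 of the remaining income goes to x_1: x_1* = 2 + 5/9·(M − 2p_1 − 8p_2)/p_1.
Discretionary income = 191 − 2·1 − 8·11.02 = 100.84; x_1* = 2 + 5/9·100.84/1 = 58.0222.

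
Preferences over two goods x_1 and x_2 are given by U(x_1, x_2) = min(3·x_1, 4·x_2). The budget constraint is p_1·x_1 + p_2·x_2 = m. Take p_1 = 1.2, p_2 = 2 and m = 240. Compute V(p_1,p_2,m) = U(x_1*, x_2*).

V = 266.6667

With perfect complements, no substitution: consume in ratio x_1:x_2 = 4:3.
Budget: p_1·x_1 + p_2·(3/4)·x_1 = m, so (4·p_1 + 3·p_2)·x_1 = 4·m.
Demand: x_1*(p_1,p_2,m) = 4·m/(4·p_1 + 3·p_2), x_2* = 3·m/(4·p_1 + 3·p_2).
Here 4·1.2 + 3·2 = 10.8, giving x_1* = 88.8889 and x_2* = 66.6667.
Utility at the optimum: U(88.8889, 66.6667) = 266.6667.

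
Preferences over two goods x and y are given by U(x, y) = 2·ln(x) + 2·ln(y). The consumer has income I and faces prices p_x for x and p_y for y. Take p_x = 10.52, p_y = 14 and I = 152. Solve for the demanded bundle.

Tangency: MRS = y/x = p_x/p_y.
Rearranging, p_y·y = p_x·x. Substituting into the budget gives p_x·x·(1 + 1) = I.
Demand: x*(p_x,p_y,I) = 0.5·I/p_x and y* = 0.5·I/p_y.
At p_x=10.52, p_y=14, I=152: x* = 0.5·152/10.52 = 7.2243, y* = 5.4286.

x* = 7.2243, y* = 5.4286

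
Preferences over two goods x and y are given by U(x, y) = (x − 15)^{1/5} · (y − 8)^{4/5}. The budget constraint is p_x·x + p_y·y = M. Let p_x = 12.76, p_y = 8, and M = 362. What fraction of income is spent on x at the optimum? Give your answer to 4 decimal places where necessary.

MRS = (1/4)·(y−8)/(x−15). Tangency with p_x/p_y gives y−8 = 4·(p_x/p_y)·(x−15).
Substituting into the budget: x* = 15 + 0.2·(M − 15·p_x − 8·p_y)/p_x, and y* = 8 + 0.8·(…)/p_y.
Discretionary income = 362 − 15·12.76 − 8·8 = 106.6; x* = 15 + 0.2·106.6/12.76 = 16.6708; y* = 8 + 0.8·106.6/8 = 18.66.
Expenditure on x: 12.76·16.6708 = 212.72; share = 0.5876.

share on x = 0.5876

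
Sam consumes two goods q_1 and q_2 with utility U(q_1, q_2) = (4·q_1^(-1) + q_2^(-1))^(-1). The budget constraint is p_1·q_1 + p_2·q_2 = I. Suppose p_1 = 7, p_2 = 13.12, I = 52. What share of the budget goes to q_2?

MRS = MU_q_1/MU_q_2 = 4·(q_2/q_1)^(2). Set equal to p_1/p_2.
Hence q_2/q_1 = ((1/4)·p_1/p_2)^(1/(2)), i.e. raised to the 0.5 power.
With the ratio pinned down, the budget gives q_1* = I/(p_1 + p_2·(q_2/q_1)) and q_2* = (q_2/q_1)·q_1*.
Numerically q_2/q_1 = 0.365218, so q_1* = 52/(7 + 13.12·0.365218) = 4.4099 and q_2* = 0.365218·4.4099 = 1.6106.
Expenditure on q_2: 13.12·1.6106 = 21.1307; share = 0.4064.

share on q_2 = 0.4064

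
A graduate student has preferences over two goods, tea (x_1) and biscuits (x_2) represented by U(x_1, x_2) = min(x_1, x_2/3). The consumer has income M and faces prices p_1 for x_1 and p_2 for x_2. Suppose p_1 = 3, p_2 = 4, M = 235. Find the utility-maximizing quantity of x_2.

With perfect complements, no substitution: consume in ratio x_1:x_2 = 1:3.
Budget: p_1·x_1 + p_2·3·x_1 = M, so (p_1 + 3·p_2)·x_1 = M.
Demand: x_1*(p_1,p_2,M) = M/(p_1 + 3·p_2), x_2* = 3·M/(p_1 + 3·p_2).
Here 3 + 3·4 = 15, giving x_2* = 47.

x_2* = 47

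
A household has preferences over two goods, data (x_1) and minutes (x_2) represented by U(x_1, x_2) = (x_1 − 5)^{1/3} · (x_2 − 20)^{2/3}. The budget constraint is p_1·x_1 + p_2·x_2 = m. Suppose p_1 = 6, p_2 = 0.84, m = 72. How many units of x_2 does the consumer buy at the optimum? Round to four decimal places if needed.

Substituting into the budget: x_1* = 5 + 1/3·(m − 5·p_1 − 20·p_2)/p_1, and x_2* = 20 + 2/3·(…)/p_2.
Discretionary income = 72 − 5·6 − 20·0.84 = 25.2; x_2* = 20 + 2/3·25.2/0.84 = 40.

x_2* = 40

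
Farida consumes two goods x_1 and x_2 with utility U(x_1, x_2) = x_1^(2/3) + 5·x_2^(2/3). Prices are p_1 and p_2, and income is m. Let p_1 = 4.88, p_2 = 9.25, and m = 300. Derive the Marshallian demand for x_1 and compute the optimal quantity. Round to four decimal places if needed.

Numerically x_2/x_1 = 18.354573, so x_1* = 300/(4.88 + 9.25·18.354573) = 1.7176.

x_1* = 1.7176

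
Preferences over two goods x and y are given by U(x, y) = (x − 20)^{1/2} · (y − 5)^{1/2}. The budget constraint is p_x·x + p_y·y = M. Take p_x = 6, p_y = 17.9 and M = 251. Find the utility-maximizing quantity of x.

x* = 23.4583

Discretionary income = 251 − 20·6 − 5·17.9 = 41.5; x* = 20 + 0.5·41.5/6 = 23.4583.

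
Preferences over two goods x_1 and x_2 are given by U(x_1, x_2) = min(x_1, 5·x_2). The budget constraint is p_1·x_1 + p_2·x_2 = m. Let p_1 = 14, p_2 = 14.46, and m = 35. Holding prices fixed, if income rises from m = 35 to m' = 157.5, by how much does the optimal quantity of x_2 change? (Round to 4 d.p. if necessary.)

Δx_2* = 1.4504

Leontief preferences: the optimum is at the kink where x_1/5 = x_2/1, i.e. x_2 = (1/5)·x_1.
Budget: p_1·x_1 + p_2·(1/5)·x_1 = m, so (5·p_1 + p_2)·x_1 = 5·m.
Demand: x_1*(p_1,p_2,m) = 5·m/(5·p_1 + p_2), x_2* = m/(5·p_1 + p_2).
Here 5·14 + 14.46 = 84.46, giving x_2* = 0.4144.
At m' = 157.5: x_2* = 1.8648. Change: 1.8648 − 0.4144 = 1.4504.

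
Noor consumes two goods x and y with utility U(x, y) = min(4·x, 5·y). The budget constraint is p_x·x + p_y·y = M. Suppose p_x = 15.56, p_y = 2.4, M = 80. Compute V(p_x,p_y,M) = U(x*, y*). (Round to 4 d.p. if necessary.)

V = 18.3066

Leontief preferences: the optimum is at the kink where x/5 = y/4, i.e. y = (4/5)·x.
Budget: p_x·x + p_y·(4/5)·x = M, so (5·p_x + 4·p_y)·x = 5·M.
Demand: x*(p_x,p_y,M) = 5·M/(5·p_x + 4·p_y), y* = 4·M/(5·p_x + 4·p_y).
Here 5·15.56 + 4·2.4 = 87.4, giving x* = 4.5767 and y* = 3.6613.
Utility at the optimum: U(4.5767, 3.6613) = 18.3066.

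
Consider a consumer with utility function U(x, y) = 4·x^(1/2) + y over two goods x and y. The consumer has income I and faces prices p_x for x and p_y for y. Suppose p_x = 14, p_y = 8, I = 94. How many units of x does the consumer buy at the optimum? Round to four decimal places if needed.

MU_x = 2/√x, MU_y = 1. Tangency: 2/√x = p_x/p_y.
Solve: √x = 2·p_y/p_x, so x*(p_x,p_y) = (2·p_y/p_x)², and y* = (I − p_x·x*)/p_y.
Plugging in: x* = (2·8/14)² = 1.3061.

x* = 1.3061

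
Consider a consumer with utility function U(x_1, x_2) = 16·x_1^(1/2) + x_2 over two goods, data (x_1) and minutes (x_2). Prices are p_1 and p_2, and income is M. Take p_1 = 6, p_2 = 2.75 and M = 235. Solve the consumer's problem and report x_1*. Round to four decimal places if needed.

MU_x_1 = 8/√x_1, MU_x_2 = 1. Tangency: 8/√x_1 = p_1/p_2.
Thus x_1* = (8·p_2/p_1)² — independent of M — with the rest of income spent on x_2.
Plugging in: x_1* = (8·2.75/6)² = 13.4444.

x_1* = 13.4444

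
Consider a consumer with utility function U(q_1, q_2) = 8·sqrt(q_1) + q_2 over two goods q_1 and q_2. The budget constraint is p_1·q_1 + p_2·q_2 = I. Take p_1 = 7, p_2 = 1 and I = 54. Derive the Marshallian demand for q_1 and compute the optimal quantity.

Utility is quasi-linear in q_2; the FOC for q_1 is 4/√q_1 = p_1/p_2.
Solve: √q_1 = 4·p_2/p_1, so q_1*(p_1,p_2) = (4·p_2/p_1)², and q_2* = (I − p_1·q_1*)/p_2.
Plugging in: q_1* = (4·1/7)² = 0.3265.

q_1* = 0.3265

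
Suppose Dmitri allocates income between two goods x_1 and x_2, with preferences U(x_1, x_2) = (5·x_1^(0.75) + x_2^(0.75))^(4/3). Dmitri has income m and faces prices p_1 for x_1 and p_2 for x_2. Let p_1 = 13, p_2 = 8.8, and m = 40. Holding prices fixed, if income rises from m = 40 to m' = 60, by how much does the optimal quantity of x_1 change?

Δx_1* = 1.5306

With the ratio pinned down, the budget gives x_1* = m/(p_1 + p_2·(x_2/x_1)) and x_2* = (x_2/x_1)·x_1*.
Numerically x_2/x_1 = 0.00762, so x_1* = 40/(13 + 8.8·0.00762) = 3.0611.
At m' = 60: x_1* = 4.5917. Change: 4.5917 − 3.0611 = 1.5306.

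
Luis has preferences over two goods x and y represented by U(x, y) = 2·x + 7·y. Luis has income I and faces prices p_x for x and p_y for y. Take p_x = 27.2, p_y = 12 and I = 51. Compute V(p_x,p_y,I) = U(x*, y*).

y gives more utility per dollar, so spend all income on y: y* = I/p_y, x* = 0.
Numerically: x* = 0, y* = 4.25.
Utility at the optimum: U(0, 4.25) = 29.75.

V = 29.75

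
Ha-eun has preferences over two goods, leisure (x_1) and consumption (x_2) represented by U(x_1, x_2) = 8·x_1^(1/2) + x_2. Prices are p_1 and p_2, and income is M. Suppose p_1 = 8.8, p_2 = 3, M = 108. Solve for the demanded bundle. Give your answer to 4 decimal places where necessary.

x_1* = 1.8595, x_2* = 30.5455

Set MRS = p_1/p_2: 4·x_1^(−1/2) = p_1/p_2.
Thus x_1* = (4·p_2/p_1)² — independent of M — with the rest of income spent on x_2.
Plugging in: x_1* = (4·3/8.8)² = 1.8595, x_2* = 30.5455.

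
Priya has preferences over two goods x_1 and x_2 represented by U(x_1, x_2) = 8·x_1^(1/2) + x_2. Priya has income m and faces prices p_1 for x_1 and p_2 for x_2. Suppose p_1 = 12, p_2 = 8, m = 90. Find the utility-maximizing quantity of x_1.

Utility is quasi-linear in x_2; the FOC for x_1 is 4/√x_1 = p_1/p_2.
Solve: √x_1 = 4·p_2/p_1, so x_1*(p_1,p_2) = (4·p_2/p_1)², and x_2* = (m − p_1·x_1*)/p_2.
Plugging in: x_1* = (4·8/12)² = 7.1111.

x_1* = 7.1111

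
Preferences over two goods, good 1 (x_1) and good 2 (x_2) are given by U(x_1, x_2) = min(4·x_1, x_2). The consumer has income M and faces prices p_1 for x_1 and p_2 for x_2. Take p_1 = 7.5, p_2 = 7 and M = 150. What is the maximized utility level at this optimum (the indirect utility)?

Leontief preferences: the optimum is at the kink where x_1/1 = x_2/4, i.e. x_2 = 4·x_1.
Budget: p_1·x_1 + p_2·4·x_1 = M, so (p_1 + 4·p_2)·x_1 = M.
Demand: x_1*(p_1,p_2,M) = M/(p_1 + 4·p_2), x_2* = 4·M/(p_1 + 4·p_2).
Here 7.5 + 4·7 = 35.5, giving x_1* = 4.2254 and x_2* = 16.9014.
Utility at the optimum: U(4.2254, 16.9014) = 16.9014.

V = 16.9014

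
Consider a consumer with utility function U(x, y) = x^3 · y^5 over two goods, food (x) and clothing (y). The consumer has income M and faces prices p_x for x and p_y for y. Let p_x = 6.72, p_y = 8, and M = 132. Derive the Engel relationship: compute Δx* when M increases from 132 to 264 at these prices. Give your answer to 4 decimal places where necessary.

Tangency: MRS = (3/5)·y/x = p_x/p_y.
So 3·p_y·y = 5·p_x·x; combined with the budget, a share 0.375 of income goes to x.
Demand: x*(p_x,p_y,M) = 0.375·M/p_x and y* = 0.625·M/p_y.
At p_x=6.72, p_y=8, M=132: x* = 0.375·132/6.72 = 7.3661.
At M' = 264: x* = 14.7321. Change: 14.7321 − 7.3661 = 7.3661.

Δx* = 7.3661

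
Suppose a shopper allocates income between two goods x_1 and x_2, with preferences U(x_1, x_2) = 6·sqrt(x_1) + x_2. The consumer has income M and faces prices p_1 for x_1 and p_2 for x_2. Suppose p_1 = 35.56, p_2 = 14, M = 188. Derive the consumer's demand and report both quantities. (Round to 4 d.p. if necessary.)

x_1* = 1.395, x_2* = 9.8853

MU_x_1 = 3/√x_1, MU_x_2 = 1. Tangency: 3/√x_1 = p_1/p_2.
Solve: √x_1 = 3·p_2/p_1, so x_1*(p_1,p_2) = (3·p_2/p_1)², and x_2* = (M − p_1·x_1*)/p_2.
Plugging in: x_1* = (3·14/35.56)² = 1.395, x_2* = 9.8853.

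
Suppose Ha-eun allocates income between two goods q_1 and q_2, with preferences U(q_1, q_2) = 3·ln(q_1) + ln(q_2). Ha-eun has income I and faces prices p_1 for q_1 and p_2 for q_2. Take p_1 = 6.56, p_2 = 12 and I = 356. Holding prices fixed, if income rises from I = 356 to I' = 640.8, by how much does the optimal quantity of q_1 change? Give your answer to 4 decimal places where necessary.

Δq_1* = 32.561

The MRS is 3·q_2/q_1. Set MRS = p_1/p_2.
Rearranging, p_2·q_2 = (1/3)·p_1·q_1. Substituting into the budget gives p_1·q_1·(1 + (1/3)) = I.
Demand: q_1*(p_1,p_2,I) = 0.75·I/p_1 and q_2* = 0.25·I/p_2.
At p_1=6.56, p_2=12, I=356: q_1* = 0.75·356/6.56 = 40.7012.
At I' = 640.8: q_1* = 73.2622. Change: 73.2622 − 40.7012 = 32.561.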